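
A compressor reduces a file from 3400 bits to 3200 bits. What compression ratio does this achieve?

Compression ratio = Original / Compressed
= 3400 / 3200 = 1.06:1


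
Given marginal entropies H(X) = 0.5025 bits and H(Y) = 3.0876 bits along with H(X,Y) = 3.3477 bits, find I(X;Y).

I(X;Y) = H(X) + H(Y) - H(X,Y)
I(X;Y) = 0.5025 + 3.0876 - 3.3477 = 0.2424 bits


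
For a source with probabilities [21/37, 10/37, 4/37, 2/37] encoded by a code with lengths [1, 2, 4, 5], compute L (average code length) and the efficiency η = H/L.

Average length L = Σ p_i × l_i = 1.8108 bits
Entropy H = 1.5484 bits
Efficiency η = H/L × 100% = 85.51%


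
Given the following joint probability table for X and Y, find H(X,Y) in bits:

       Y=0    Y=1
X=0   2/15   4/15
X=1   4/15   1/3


H(X,Y) = -Σ p(x,y) log₂ p(x,y)
  p(0,0)=2/15: -0.1333 × log₂(0.1333) = 0.3876
  p(0,1)=4/15: -0.2667 × log₂(0.2667) = 0.5085
  p(1,0)=4/15: -0.2667 × log₂(0.2667) = 0.5085
  p(1,1)=1/3: -0.3333 × log₂(0.3333) = 0.5283
H(X,Y) = 1.9329 bits


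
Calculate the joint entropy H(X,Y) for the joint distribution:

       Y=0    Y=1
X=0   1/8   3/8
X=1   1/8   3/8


H(X,Y) = -Σ p(x,y) log₂ p(x,y)
  p(0,0)=1/8: -0.1250 × log₂(0.1250) = 0.3750
  p(0,1)=3/8: -0.3750 × log₂(0.3750) = 0.5306
  p(1,0)=1/8: -0.1250 × log₂(0.1250) = 0.3750
  p(1,1)=3/8: -0.3750 × log₂(0.3750) = 0.5306
H(X,Y) = 1.8113 bits


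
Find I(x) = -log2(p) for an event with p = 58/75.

Information content I(x) = -log₂(p(x))
I = -log₂(58/75) = -log₂(0.7733)
I = 0.3708 bits


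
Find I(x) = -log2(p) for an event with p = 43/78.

Information content I(x) = -log₂(p(x))
I = -log₂(43/78) = -log₂(0.5513)
I = 0.8591 bits


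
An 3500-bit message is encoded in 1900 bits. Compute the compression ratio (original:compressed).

Compression ratio = Original / Compressed
= 3500 / 1900 = 1.84:1


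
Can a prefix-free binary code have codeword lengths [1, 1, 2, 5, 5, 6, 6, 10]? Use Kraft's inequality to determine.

Kraft inequality: Σ 2^(-l_i) ≤ 1 for prefix-free code
Calculating: 2^(-1) + 2^(-1) + 2^(-2) + 2^(-5) + 2^(-5) + 2^(-6) + 2^(-6) + 2^(-10)
= 0.5 + 0.5 + 0.25 + 0.03125 + 0.03125 + 0.015625 + 0.015625 + 0.0009765625
= 1.3447
Since 1.3447 > 1, prefix-free code does not exist


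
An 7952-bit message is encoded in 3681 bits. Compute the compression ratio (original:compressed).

Compression ratio = Original / Compressed
= 7952 / 3681 = 2.16:1


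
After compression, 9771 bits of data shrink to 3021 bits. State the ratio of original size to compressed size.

Compression ratio = Original / Compressed
= 9771 / 3021 = 3.23:1


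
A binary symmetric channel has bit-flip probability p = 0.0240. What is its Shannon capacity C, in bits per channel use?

For BSC with error probability p:
C = 1 - H(p) where H(p) is binary entropy
H(0.0240) = -0.0240 × log₂(0.0240) - 0.9760 × log₂(0.9760)
H(p) = 0.1633
C = 1 - 0.1633 = 0.8367 bits/use


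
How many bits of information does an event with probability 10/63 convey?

Information content I(x) = -log₂(p(x))
I = -log₂(10/63) = -log₂(0.1587)
I = 2.6554 bits


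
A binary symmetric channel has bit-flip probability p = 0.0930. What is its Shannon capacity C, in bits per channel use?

For BSC with error probability p:
C = 1 - H(p) where H(p) is binary entropy
H(0.0930) = -0.0930 × log₂(0.0930) - 0.9070 × log₂(0.9070)
H(p) = 0.4464
C = 1 - 0.4464 = 0.5536 bits/use


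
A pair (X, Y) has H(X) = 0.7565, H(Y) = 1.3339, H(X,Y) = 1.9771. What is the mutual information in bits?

I(X;Y) = H(X) + H(Y) - H(X,Y)
I(X;Y) = 0.7565 + 1.3339 - 1.9771 = 0.1133 bits


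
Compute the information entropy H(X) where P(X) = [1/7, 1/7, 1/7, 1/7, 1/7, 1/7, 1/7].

H(X) = -Σ p(x) log₂ p(x)
  -1/7 × log₂(1/7) = 0.4011
  -1/7 × log₂(1/7) = 0.4011
  -1/7 × log₂(1/7) = 0.4011
  -1/7 × log₂(1/7) = 0.4011
  -1/7 × log₂(1/7) = 0.4011
  -1/7 × log₂(1/7) = 0.4011
  -1/7 × log₂(1/7) = 0.4011
H(X) = 2.8074 bits


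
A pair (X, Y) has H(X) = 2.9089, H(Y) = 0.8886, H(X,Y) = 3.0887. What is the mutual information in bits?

I(X;Y) = H(X) + H(Y) - H(X,Y)
I(X;Y) = 2.9089 + 0.8886 - 3.0887 = 0.7088 bits


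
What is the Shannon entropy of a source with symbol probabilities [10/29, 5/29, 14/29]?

H(X) = -Σ p(x) log₂ p(x)
  -10/29 × log₂(10/29) = 0.5297
  -5/29 × log₂(5/29) = 0.4373
  -14/29 × log₂(14/29) = 0.5072
H(X) = 1.4741 bits


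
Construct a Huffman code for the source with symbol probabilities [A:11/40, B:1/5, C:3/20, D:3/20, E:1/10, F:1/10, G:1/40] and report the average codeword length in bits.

Huffman tree construction:
Combine smallest probabilities repeatedly
Resulting codes:
  A: 10 (length 2)
  B: 00 (length 2)
  C: 110 (length 3)
  D: 111 (length 3)
  E: 0111 (length 4)
  F: 010 (length 3)
  G: 0110 (length 4)
Average length = Σ p(s) × length(s) = 2.6500 bits


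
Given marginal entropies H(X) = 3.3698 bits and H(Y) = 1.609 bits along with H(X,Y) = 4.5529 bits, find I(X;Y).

I(X;Y) = H(X) + H(Y) - H(X,Y)
I(X;Y) = 3.3698 + 1.609 - 4.5529 = 0.4259 bits


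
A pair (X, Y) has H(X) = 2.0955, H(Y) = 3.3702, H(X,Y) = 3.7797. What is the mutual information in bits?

I(X;Y) = H(X) + H(Y) - H(X,Y)
I(X;Y) = 2.0955 + 3.3702 - 3.7797 = 1.686 bits


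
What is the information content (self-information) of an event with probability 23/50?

Information content I(x) = -log₂(p(x))
I = -log₂(23/50) = -log₂(0.4600)
I = 1.1203 bits


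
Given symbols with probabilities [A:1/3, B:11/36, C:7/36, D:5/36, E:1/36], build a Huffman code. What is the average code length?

Huffman tree construction:
Combine smallest probabilities repeatedly
Resulting codes:
  A: 11 (length 2)
  B: 10 (length 2)
  C: 01 (length 2)
  D: 001 (length 3)
  E: 000 (length 3)
Average length = Σ p(s) × length(s) = 2.1667 bits


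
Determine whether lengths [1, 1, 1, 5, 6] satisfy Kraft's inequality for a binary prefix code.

Kraft inequality: Σ 2^(-l_i) ≤ 1 for prefix-free code
Calculating: 2^(-1) + 2^(-1) + 2^(-1) + 2^(-5) + 2^(-6)
= 0.5 + 0.5 + 0.5 + 0.03125 + 0.015625
= 1.5469
Since 1.5469 > 1, prefix-free code does not exist


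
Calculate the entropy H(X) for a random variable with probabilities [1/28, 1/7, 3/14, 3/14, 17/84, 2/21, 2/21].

H(X) = -Σ p(x) log₂ p(x)
  -1/28 × log₂(1/28) = 0.1717
  -1/7 × log₂(1/7) = 0.4011
  -3/14 × log₂(3/14) = 0.4762
  -3/14 × log₂(3/14) = 0.4762
  -17/84 × log₂(17/84) = 0.4665
  -2/21 × log₂(2/21) = 0.3231
  -2/21 × log₂(2/21) = 0.3231
H(X) = 2.6378 bits


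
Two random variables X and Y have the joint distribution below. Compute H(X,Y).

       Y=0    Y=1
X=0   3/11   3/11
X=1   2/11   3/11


H(X,Y) = -Σ p(x,y) log₂ p(x,y)
  p(0,0)=3/11: -0.2727 × log₂(0.2727) = 0.5112
  p(0,1)=3/11: -0.2727 × log₂(0.2727) = 0.5112
  p(1,0)=2/11: -0.1818 × log₂(0.1818) = 0.4472
  p(1,1)=3/11: -0.2727 × log₂(0.2727) = 0.5112
H(X,Y) = 1.9808 bits


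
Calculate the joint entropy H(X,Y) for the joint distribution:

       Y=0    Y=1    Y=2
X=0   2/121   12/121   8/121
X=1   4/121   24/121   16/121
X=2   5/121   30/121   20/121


H(X,Y) = -Σ p(x,y) log₂ p(x,y)
  p(0,0)=2/121: -0.0165 × log₂(0.0165) = 0.0978
  p(0,1)=12/121: -0.0992 × log₂(0.0992) = 0.3306
  p(0,2)=8/121: -0.0661 × log₂(0.0661) = 0.2591
  p(1,0)=4/121: -0.0331 × log₂(0.0331) = 0.1626
  p(1,1)=24/121: -0.1983 × log₂(0.1983) = 0.4629
  p(1,2)=16/121: -0.1322 × log₂(0.1322) = 0.3860
  p(2,0)=5/121: -0.0413 × log₂(0.0413) = 0.1900
  p(2,1)=30/121: -0.2479 × log₂(0.2479) = 0.4988
  p(2,2)=20/121: -0.1653 × log₂(0.1653) = 0.4292
H(X,Y) = 2.8171 bits


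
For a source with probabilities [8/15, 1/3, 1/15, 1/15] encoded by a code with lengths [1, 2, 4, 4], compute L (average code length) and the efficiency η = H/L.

Average length L = Σ p_i × l_i = 1.7333 bits
Entropy H = 1.5329 bits
Efficiency η = H/L × 100% = 88.44%


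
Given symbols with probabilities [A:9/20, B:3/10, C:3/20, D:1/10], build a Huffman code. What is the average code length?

Huffman tree construction:
Combine smallest probabilities repeatedly
Resulting codes:
  A: 0 (length 1)
  B: 11 (length 2)
  C: 101 (length 3)
  D: 100 (length 3)
Average length = Σ p(s) × length(s) = 1.8000 bits


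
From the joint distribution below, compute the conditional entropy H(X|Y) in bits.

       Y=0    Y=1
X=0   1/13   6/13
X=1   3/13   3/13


H(X|Y) = Σ_y p(y) H(X|Y=y)
  p(Y=0) = 4/13, H(X|Y=0) = 0.8113
  p(Y=1) = 9/13, H(X|Y=1) = 0.9183
H(X|Y) = 0.3077×0.8113 + 0.6923×0.9183 = 0.8854 bits


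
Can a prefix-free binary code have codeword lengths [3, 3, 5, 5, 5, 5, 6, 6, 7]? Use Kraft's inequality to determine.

Kraft inequality: Σ 2^(-l_i) ≤ 1 for prefix-free code
Calculating: 2^(-3) + 2^(-3) + 2^(-5) + 2^(-5) + 2^(-5) + 2^(-5) + 2^(-6) + 2^(-6) + 2^(-7)
= 0.125 + 0.125 + 0.03125 + 0.03125 + 0.03125 + 0.03125 + 0.015625 + 0.015625 + 0.0078125
= 0.4141
Since 0.4141 ≤ 1, prefix-free code exists


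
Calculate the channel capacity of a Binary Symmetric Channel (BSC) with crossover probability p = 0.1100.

For BSC with error probability p:
C = 1 - H(p) where H(p) is binary entropy
H(0.1100) = -0.1100 × log₂(0.1100) - 0.8900 × log₂(0.8900)
H(p) = 0.4999
C = 1 - 0.4999 = 0.5001 bits/use


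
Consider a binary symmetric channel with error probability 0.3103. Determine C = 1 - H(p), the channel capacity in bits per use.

For BSC with error probability p:
C = 1 - H(p) where H(p) is binary entropy
H(0.3103) = -0.3103 × log₂(0.3103) - 0.6897 × log₂(0.6897)
H(p) = 0.8935
C = 1 - 0.8935 = 0.1065 bits/use


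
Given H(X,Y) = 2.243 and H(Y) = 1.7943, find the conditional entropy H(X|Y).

Chain rule: H(X,Y) = H(X|Y) + H(Y)
H(X|Y) = H(X,Y) - H(Y) = 2.243 - 1.7943 = 0.4487 bits


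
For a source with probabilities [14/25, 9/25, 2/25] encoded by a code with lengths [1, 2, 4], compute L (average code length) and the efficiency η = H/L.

Average length L = Σ p_i × l_i = 1.6000 bits
Entropy H = 1.2906 bits
Efficiency η = H/L × 100% = 80.66%


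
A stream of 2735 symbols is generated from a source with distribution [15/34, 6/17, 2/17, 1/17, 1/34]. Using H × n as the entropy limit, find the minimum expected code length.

Entropy H = 1.8044 bits/symbol
Minimum bits = H × n = 1.8044 × 2735
= 4935.13 bits


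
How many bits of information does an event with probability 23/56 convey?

Information content I(x) = -log₂(p(x))
I = -log₂(23/56) = -log₂(0.4107)
I = 1.2838 bits


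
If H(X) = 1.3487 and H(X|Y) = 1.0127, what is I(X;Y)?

I(X;Y) = H(X) - H(X|Y)
I(X;Y) = 1.3487 - 1.0127 = 0.336 bits


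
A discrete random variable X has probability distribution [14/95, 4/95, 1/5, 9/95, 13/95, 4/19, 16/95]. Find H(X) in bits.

H(X) = -Σ p(x) log₂ p(x)
  -14/95 × log₂(14/95) = 0.4071
  -4/95 × log₂(4/95) = 0.1924
  -1/5 × log₂(1/5) = 0.4644
  -9/95 × log₂(9/95) = 0.3221
  -13/95 × log₂(13/95) = 0.3927
  -4/19 × log₂(4/19) = 0.4732
  -16/95 × log₂(16/95) = 0.4328
H(X) = 2.6847 bits


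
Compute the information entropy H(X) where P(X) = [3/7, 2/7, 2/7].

H(X) = -Σ p(x) log₂ p(x)
  -3/7 × log₂(3/7) = 0.5239
  -2/7 × log₂(2/7) = 0.5164
  -2/7 × log₂(2/7) = 0.5164
H(X) = 1.5567 bits


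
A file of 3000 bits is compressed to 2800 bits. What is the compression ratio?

Compression ratio = Original / Compressed
= 3000 / 2800 = 1.07:1


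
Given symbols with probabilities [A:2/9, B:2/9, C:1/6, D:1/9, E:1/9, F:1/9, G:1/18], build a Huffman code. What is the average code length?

Huffman tree construction:
Combine smallest probabilities repeatedly
Resulting codes:
  A: 00 (length 2)
  B: 01 (length 2)
  C: 110 (length 3)
  D: 1111 (length 4)
  E: 100 (length 3)
  F: 101 (length 3)
  G: 1110 (length 4)
Average length = Σ p(s) × length(s) = 2.7222 bits


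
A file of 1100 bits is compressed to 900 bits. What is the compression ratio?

Compression ratio = Original / Compressed
= 1100 / 900 = 1.22:1


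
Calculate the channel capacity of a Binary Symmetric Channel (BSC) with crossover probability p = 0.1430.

For BSC with error probability p:
C = 1 - H(p) where H(p) is binary entropy
H(0.1430) = -0.1430 × log₂(0.1430) - 0.8570 × log₂(0.8570)
H(p) = 0.5920
C = 1 - 0.5920 = 0.4080 bits/use


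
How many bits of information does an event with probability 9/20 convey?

Information content I(x) = -log₂(p(x))
I = -log₂(9/20) = -log₂(0.4500)
I = 1.1520 bits


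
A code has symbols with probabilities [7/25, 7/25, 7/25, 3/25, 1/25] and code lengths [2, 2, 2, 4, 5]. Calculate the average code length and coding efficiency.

Average length L = Σ p_i × l_i = 2.3600 bits
Entropy H = 2.0955 bits
Efficiency η = H/L × 100% = 88.79%


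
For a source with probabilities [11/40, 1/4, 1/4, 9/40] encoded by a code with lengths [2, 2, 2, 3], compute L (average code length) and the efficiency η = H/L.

Average length L = Σ p_i × l_i = 2.2250 bits
Entropy H = 1.9964 bits
Efficiency η = H/L × 100% = 89.73%


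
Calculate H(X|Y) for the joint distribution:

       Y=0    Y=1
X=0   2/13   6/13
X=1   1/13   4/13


H(X|Y) = Σ_y p(y) H(X|Y=y)
  p(Y=0) = 3/13, H(X|Y=0) = 0.9183
  p(Y=1) = 10/13, H(X|Y=1) = 0.9710
H(X|Y) = 0.2308×0.9183 + 0.7692×0.9710 = 0.9588 bits


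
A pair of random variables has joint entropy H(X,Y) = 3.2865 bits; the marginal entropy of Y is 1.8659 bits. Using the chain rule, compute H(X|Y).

Chain rule: H(X,Y) = H(X|Y) + H(Y)
H(X|Y) = H(X,Y) - H(Y) = 3.2865 - 1.8659 = 1.4206 bits


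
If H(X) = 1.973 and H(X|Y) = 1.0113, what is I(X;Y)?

I(X;Y) = H(X) - H(X|Y)
I(X;Y) = 1.973 - 1.0113 = 0.9617 bits


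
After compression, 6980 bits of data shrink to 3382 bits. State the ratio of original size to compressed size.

Compression ratio = Original / Compressed
= 6980 / 3382 = 2.06:1


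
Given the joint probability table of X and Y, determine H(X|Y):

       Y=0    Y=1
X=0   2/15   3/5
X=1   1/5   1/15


H(X|Y) = Σ_y p(y) H(X|Y=y)
  p(Y=0) = 1/3, H(X|Y=0) = 0.9710
  p(Y=1) = 2/3, H(X|Y=1) = 0.4690
H(X|Y) = 0.3333×0.9710 + 0.6667×0.4690 = 0.6363 bits


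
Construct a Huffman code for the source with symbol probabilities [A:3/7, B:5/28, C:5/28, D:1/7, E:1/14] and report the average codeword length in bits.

Huffman tree construction:
Combine smallest probabilities repeatedly
Resulting codes:
  A: 0 (length 1)
  B: 110 (length 3)
  C: 111 (length 3)
  D: 101 (length 3)
  E: 100 (length 3)
Average length = Σ p(s) × length(s) = 2.1429 bits


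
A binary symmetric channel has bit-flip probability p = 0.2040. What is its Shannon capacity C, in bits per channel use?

For BSC with error probability p:
C = 1 - H(p) where H(p) is binary entropy
H(0.2040) = -0.2040 × log₂(0.2040) - 0.7960 × log₂(0.7960)
H(p) = 0.7299
C = 1 - 0.7299 = 0.2701 bits/use


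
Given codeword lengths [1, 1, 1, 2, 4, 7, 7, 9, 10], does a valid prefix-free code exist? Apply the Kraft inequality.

Kraft inequality: Σ 2^(-l_i) ≤ 1 for prefix-free code
Calculating: 2^(-1) + 2^(-1) + 2^(-1) + 2^(-2) + 2^(-4) + 2^(-7) + 2^(-7) + 2^(-9) + 2^(-10)
= 0.5 + 0.5 + 0.5 + 0.25 + 0.0625 + 0.0078125 + 0.0078125 + 0.001953125 + 0.0009765625
= 1.8311
Since 1.8311 > 1, prefix-free code does not exist


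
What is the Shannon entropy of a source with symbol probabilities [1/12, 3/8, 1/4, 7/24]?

H(X) = -Σ p(x) log₂ p(x)
  -1/12 × log₂(1/12) = 0.2987
  -3/8 × log₂(3/8) = 0.5306
  -1/4 × log₂(1/4) = 0.5000
  -7/24 × log₂(7/24) = 0.5185
H(X) = 1.8479 bits


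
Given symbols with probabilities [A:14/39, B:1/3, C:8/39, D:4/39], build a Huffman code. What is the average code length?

Huffman tree construction:
Combine smallest probabilities repeatedly
Resulting codes:
  A: 0 (length 1)
  B: 11 (length 2)
  C: 101 (length 3)
  D: 100 (length 3)
Average length = Σ p(s) × length(s) = 1.9487 bits


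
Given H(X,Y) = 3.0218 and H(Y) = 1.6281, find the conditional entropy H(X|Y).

Chain rule: H(X,Y) = H(X|Y) + H(Y)
H(X|Y) = H(X,Y) - H(Y) = 3.0218 - 1.6281 = 1.3937 bits


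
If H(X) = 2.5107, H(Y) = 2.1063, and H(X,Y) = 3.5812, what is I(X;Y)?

I(X;Y) = H(X) + H(Y) - H(X,Y)
I(X;Y) = 2.5107 + 2.1063 - 3.5812 = 1.0358 bits


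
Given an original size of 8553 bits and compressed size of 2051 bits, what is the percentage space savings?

Space savings = (1 - Compressed/Original) × 100%
= (1 - 2051/8553) × 100%
= 76.02%


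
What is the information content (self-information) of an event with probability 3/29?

Information content I(x) = -log₂(p(x))
I = -log₂(3/29) = -log₂(0.1034)
I = 3.2730 bits


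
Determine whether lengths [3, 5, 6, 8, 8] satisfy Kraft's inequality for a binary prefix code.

Kraft inequality: Σ 2^(-l_i) ≤ 1 for prefix-free code
Calculating: 2^(-3) + 2^(-5) + 2^(-6) + 2^(-8) + 2^(-8)
= 0.125 + 0.03125 + 0.015625 + 0.00390625 + 0.00390625
= 0.1797
Since 0.1797 ≤ 1, prefix-free code exists


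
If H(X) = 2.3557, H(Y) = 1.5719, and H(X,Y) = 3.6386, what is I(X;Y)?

I(X;Y) = H(X) + H(Y) - H(X,Y)
I(X;Y) = 2.3557 + 1.5719 - 3.6386 = 0.289 bits


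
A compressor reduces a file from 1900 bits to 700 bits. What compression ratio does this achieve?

Compression ratio = Original / Compressed
= 1900 / 700 = 2.71:1


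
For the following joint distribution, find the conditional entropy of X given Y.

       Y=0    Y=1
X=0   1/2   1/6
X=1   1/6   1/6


H(X|Y) = Σ_y p(y) H(X|Y=y)
  p(Y=0) = 2/3, H(X|Y=0) = 0.8113
  p(Y=1) = 1/3, H(X|Y=1) = 1.0000
H(X|Y) = 0.6667×0.8113 + 0.3333×1.0000 = 0.8742 bits


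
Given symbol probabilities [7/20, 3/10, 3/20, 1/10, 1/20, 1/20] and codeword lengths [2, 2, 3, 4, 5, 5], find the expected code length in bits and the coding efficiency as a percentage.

Average length L = Σ p_i × l_i = 2.6500 bits
Entropy H = 2.2261 bits
Efficiency η = H/L × 100% = 84.00%


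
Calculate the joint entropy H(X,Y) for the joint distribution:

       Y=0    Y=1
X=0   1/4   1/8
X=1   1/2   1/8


H(X,Y) = -Σ p(x,y) log₂ p(x,y)
  p(0,0)=1/4: -0.2500 × log₂(0.2500) = 0.5000
  p(0,1)=1/8: -0.1250 × log₂(0.1250) = 0.3750
  p(1,0)=1/2: -0.5000 × log₂(0.5000) = 0.5000
  p(1,1)=1/8: -0.1250 × log₂(0.1250) = 0.3750
H(X,Y) = 1.7500 bits


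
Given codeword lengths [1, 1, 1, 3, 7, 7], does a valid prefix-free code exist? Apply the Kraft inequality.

Kraft inequality: Σ 2^(-l_i) ≤ 1 for prefix-free code
Calculating: 2^(-1) + 2^(-1) + 2^(-1) + 2^(-3) + 2^(-7) + 2^(-7)
= 0.5 + 0.5 + 0.5 + 0.125 + 0.0078125 + 0.0078125
= 1.6406
Since 1.6406 > 1, prefix-free code does not exist


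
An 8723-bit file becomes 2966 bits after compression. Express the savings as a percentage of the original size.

Space savings = (1 - Compressed/Original) × 100%
= (1 - 2966/8723) × 100%
= 66.00%


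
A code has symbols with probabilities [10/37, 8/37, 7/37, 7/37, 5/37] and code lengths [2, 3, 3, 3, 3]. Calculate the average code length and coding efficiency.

Average length L = Σ p_i × l_i = 2.7297 bits
Entropy H = 2.2870 bits
Efficiency η = H/L × 100% = 83.78%


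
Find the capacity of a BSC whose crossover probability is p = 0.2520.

For BSC with error probability p:
C = 1 - H(p) where H(p) is binary entropy
H(0.2520) = -0.2520 × log₂(0.2520) - 0.7480 × log₂(0.7480)
H(p) = 0.8144
C = 1 - 0.8144 = 0.1856 bits/use


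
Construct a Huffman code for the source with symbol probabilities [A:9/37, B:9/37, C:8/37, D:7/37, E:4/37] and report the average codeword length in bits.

Huffman tree construction:
Combine smallest probabilities repeatedly
Resulting codes:
  A: 01 (length 2)
  B: 10 (length 2)
  C: 00 (length 2)
  D: 111 (length 3)
  E: 110 (length 3)
Average length = Σ p(s) × length(s) = 2.2973 bits


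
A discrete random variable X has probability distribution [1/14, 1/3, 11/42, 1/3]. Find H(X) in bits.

H(X) = -Σ p(x) log₂ p(x)
  -1/14 × log₂(1/14) = 0.2720
  -1/3 × log₂(1/3) = 0.5283
  -11/42 × log₂(11/42) = 0.5062
  -1/3 × log₂(1/3) = 0.5283
H(X) = 1.8348 bits


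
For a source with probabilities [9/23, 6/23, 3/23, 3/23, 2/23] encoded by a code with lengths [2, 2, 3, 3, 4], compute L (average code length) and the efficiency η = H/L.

Average length L = Σ p_i × l_i = 2.4348 bits
Entropy H = 2.1084 bits
Efficiency η = H/L × 100% = 86.59%


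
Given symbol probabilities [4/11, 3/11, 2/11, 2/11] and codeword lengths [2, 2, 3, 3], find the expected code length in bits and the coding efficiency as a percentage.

Average length L = Σ p_i × l_i = 2.3636 bits
Entropy H = 1.9363 bits
Efficiency η = H/L × 100% = 81.92%


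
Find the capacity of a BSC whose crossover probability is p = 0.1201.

For BSC with error probability p:
C = 1 - H(p) where H(p) is binary entropy
H(0.1201) = -0.1201 × log₂(0.1201) - 0.8799 × log₂(0.8799)
H(p) = 0.5296
C = 1 - 0.5296 = 0.4704 bits/use


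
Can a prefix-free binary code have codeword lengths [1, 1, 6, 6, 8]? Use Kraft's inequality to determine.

Kraft inequality: Σ 2^(-l_i) ≤ 1 for prefix-free code
Calculating: 2^(-1) + 2^(-1) + 2^(-6) + 2^(-6) + 2^(-8)
= 0.5 + 0.5 + 0.015625 + 0.015625 + 0.00390625
= 1.0352
Since 1.0352 > 1, prefix-free code does not exist


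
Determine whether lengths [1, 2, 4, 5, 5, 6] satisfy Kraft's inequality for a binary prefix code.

Kraft inequality: Σ 2^(-l_i) ≤ 1 for prefix-free code
Calculating: 2^(-1) + 2^(-2) + 2^(-4) + 2^(-5) + 2^(-5) + 2^(-6)
= 0.5 + 0.25 + 0.0625 + 0.03125 + 0.03125 + 0.015625
= 0.8906
Since 0.8906 ≤ 1, prefix-free code exists


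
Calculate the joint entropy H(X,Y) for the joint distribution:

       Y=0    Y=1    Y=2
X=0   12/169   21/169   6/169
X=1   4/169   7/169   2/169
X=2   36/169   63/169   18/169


H(X,Y) = -Σ p(x,y) log₂ p(x,y)
  p(0,0)=12/169: -0.0710 × log₂(0.0710) = 0.2710
  p(0,1)=21/169: -0.1243 × log₂(0.1243) = 0.3738
  p(0,2)=6/169: -0.0355 × log₂(0.0355) = 0.1710
  p(1,0)=4/169: -0.0237 × log₂(0.0237) = 0.1278
  p(1,1)=7/169: -0.0414 × log₂(0.0414) = 0.1903
  p(1,2)=2/169: -0.0118 × log₂(0.0118) = 0.0758
  p(2,0)=36/169: -0.2130 × log₂(0.2130) = 0.4752
  p(2,1)=63/169: -0.3728 × log₂(0.3728) = 0.5307
  p(2,2)=18/169: -0.1065 × log₂(0.1065) = 0.3441
H(X,Y) = 2.5597 bits


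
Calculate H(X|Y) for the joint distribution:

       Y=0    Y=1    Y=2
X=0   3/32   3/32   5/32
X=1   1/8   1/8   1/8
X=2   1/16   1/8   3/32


H(X|Y) = Σ_y p(y) H(X|Y=y)
  p(Y=0) = 9/32, H(X|Y=0) = 1.5305
  p(Y=1) = 11/32, H(X|Y=1) = 1.5726
  p(Y=2) = 3/8, H(X|Y=2) = 1.5546
H(X|Y) = 0.2812×1.5305 + 0.3438×1.5726 + 0.3750×1.5546 = 1.5540 bits


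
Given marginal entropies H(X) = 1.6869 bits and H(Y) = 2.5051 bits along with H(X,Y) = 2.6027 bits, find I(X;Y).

I(X;Y) = H(X) + H(Y) - H(X,Y)
I(X;Y) = 1.6869 + 2.5051 - 2.6027 = 1.5893 bits


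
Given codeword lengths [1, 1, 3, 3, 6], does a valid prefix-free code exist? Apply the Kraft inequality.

Kraft inequality: Σ 2^(-l_i) ≤ 1 for prefix-free code
Calculating: 2^(-1) + 2^(-1) + 2^(-3) + 2^(-3) + 2^(-6)
= 0.5 + 0.5 + 0.125 + 0.125 + 0.015625
= 1.2656
Since 1.2656 > 1, prefix-free code does not exist


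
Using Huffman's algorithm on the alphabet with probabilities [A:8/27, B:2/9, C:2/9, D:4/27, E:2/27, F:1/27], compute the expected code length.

Huffman tree construction:
Combine smallest probabilities repeatedly
Resulting codes:
  A: 11 (length 2)
  B: 00 (length 2)
  C: 01 (length 2)
  D: 101 (length 3)
  E: 1001 (length 4)
  F: 1000 (length 4)
Average length = Σ p(s) × length(s) = 2.3704 bits


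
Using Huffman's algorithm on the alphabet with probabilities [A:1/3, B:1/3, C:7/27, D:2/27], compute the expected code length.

Huffman tree construction:
Combine smallest probabilities repeatedly
Resulting codes:
  A: 10 (length 2)
  B: 11 (length 2)
  C: 01 (length 2)
  D: 00 (length 2)
Average length = Σ p(s) × length(s) = 2.0000 bits


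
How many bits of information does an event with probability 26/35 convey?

Information content I(x) = -log₂(p(x))
I = -log₂(26/35) = -log₂(0.7429)
I = 0.4288 bits


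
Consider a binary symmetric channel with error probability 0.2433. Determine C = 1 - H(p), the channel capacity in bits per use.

For BSC with error probability p:
C = 1 - H(p) where H(p) is binary entropy
H(0.2433) = -0.2433 × log₂(0.2433) - 0.7567 × log₂(0.7567)
H(p) = 0.8005
C = 1 - 0.8005 = 0.1995 bits/use


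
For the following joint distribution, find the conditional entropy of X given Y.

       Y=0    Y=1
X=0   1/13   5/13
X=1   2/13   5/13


H(X|Y) = Σ_y p(y) H(X|Y=y)
  p(Y=0) = 3/13, H(X|Y=0) = 0.9183
  p(Y=1) = 10/13, H(X|Y=1) = 1.0000
H(X|Y) = 0.2308×0.9183 + 0.7692×1.0000 = 0.9811 bits


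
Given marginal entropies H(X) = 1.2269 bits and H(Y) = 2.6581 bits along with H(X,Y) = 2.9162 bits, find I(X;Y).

I(X;Y) = H(X) + H(Y) - H(X,Y)
I(X;Y) = 1.2269 + 2.6581 - 2.9162 = 0.9688 bits


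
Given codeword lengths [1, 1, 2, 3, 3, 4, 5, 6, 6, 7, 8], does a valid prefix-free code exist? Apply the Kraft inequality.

Kraft inequality: Σ 2^(-l_i) ≤ 1 for prefix-free code
Calculating: 2^(-1) + 2^(-1) + 2^(-2) + 2^(-3) + 2^(-3) + 2^(-4) + 2^(-5) + 2^(-6) + 2^(-6) + 2^(-7) + 2^(-8)
= 0.5 + 0.5 + 0.25 + 0.125 + 0.125 + 0.0625 + 0.03125 + 0.015625 + 0.015625 + 0.0078125 + 0.00390625
= 1.6367
Since 1.6367 > 1, prefix-free code does not exist


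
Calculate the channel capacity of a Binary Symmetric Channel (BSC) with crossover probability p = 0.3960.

For BSC with error probability p:
C = 1 - H(p) where H(p) is binary entropy
H(0.3960) = -0.3960 × log₂(0.3960) - 0.6040 × log₂(0.6040)
H(p) = 0.9686
C = 1 - 0.9686 = 0.0314 bits/use


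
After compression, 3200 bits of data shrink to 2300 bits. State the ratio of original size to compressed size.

Compression ratio = Original / Compressed
= 3200 / 2300 = 1.39:1


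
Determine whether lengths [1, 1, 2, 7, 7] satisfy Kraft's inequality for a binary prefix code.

Kraft inequality: Σ 2^(-l_i) ≤ 1 for prefix-free code
Calculating: 2^(-1) + 2^(-1) + 2^(-2) + 2^(-7) + 2^(-7)
= 0.5 + 0.5 + 0.25 + 0.0078125 + 0.0078125
= 1.2656
Since 1.2656 > 1, prefix-free code does not exist


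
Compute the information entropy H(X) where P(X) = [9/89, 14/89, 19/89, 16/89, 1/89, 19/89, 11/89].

H(X) = -Σ p(x) log₂ p(x)
  -9/89 × log₂(9/89) = 0.3343
  -14/89 × log₂(14/89) = 0.4197
  -19/89 × log₂(19/89) = 0.4756
  -16/89 × log₂(16/89) = 0.4451
  -1/89 × log₂(1/89) = 0.0728
  -19/89 × log₂(19/89) = 0.4756
  -11/89 × log₂(11/89) = 0.3728
H(X) = 2.5959 bits


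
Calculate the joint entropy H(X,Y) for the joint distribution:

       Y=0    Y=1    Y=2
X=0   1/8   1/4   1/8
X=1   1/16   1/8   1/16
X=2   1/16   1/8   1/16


H(X,Y) = -Σ p(x,y) log₂ p(x,y)
  p(0,0)=1/8: -0.1250 × log₂(0.1250) = 0.3750
  p(0,1)=1/4: -0.2500 × log₂(0.2500) = 0.5000
  p(0,2)=1/8: -0.1250 × log₂(0.1250) = 0.3750
  p(1,0)=1/16: -0.0625 × log₂(0.0625) = 0.2500
  p(1,1)=1/8: -0.1250 × log₂(0.1250) = 0.3750
  p(1,2)=1/16: -0.0625 × log₂(0.0625) = 0.2500
  p(2,0)=1/16: -0.0625 × log₂(0.0625) = 0.2500
  p(2,1)=1/8: -0.1250 × log₂(0.1250) = 0.3750
  p(2,2)=1/16: -0.0625 × log₂(0.0625) = 0.2500
H(X,Y) = 3.0000 bits


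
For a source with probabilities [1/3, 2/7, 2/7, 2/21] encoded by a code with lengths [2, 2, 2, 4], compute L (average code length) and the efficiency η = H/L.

Average length L = Σ p_i × l_i = 2.1905 bits
Entropy H = 1.8842 bits
Efficiency η = H/L × 100% = 86.02%


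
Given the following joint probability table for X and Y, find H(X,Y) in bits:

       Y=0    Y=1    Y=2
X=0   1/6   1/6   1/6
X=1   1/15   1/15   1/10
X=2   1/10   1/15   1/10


H(X,Y) = -Σ p(x,y) log₂ p(x,y)
  p(0,0)=1/6: -0.1667 × log₂(0.1667) = 0.4308
  p(0,1)=1/6: -0.1667 × log₂(0.1667) = 0.4308
  p(0,2)=1/6: -0.1667 × log₂(0.1667) = 0.4308
  p(1,0)=1/15: -0.0667 × log₂(0.0667) = 0.2605
  p(1,1)=1/15: -0.0667 × log₂(0.0667) = 0.2605
  p(1,2)=1/10: -0.1000 × log₂(0.1000) = 0.3322
  p(2,0)=1/10: -0.1000 × log₂(0.1000) = 0.3322
  p(2,1)=1/15: -0.0667 × log₂(0.0667) = 0.2605
  p(2,2)=1/10: -0.1000 × log₂(0.1000) = 0.3322
H(X,Y) = 3.0704 bits


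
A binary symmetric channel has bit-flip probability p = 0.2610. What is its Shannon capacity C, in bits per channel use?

For BSC with error probability p:
C = 1 - H(p) where H(p) is binary entropy
H(0.2610) = -0.2610 × log₂(0.2610) - 0.7390 × log₂(0.7390)
H(p) = 0.8283
C = 1 - 0.8283 = 0.1717 bits/use


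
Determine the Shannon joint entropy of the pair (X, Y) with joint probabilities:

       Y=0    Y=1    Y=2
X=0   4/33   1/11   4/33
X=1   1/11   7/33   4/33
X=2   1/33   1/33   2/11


H(X,Y) = -Σ p(x,y) log₂ p(x,y)
  p(0,0)=4/33: -0.1212 × log₂(0.1212) = 0.3690
  p(0,1)=1/11: -0.0909 × log₂(0.0909) = 0.3145
  p(0,2)=4/33: -0.1212 × log₂(0.1212) = 0.3690
  p(1,0)=1/11: -0.0909 × log₂(0.0909) = 0.3145
  p(1,1)=7/33: -0.2121 × log₂(0.2121) = 0.4745
  p(1,2)=4/33: -0.1212 × log₂(0.1212) = 0.3690
  p(2,0)=1/33: -0.0303 × log₂(0.0303) = 0.1529
  p(2,1)=1/33: -0.0303 × log₂(0.0303) = 0.1529
  p(2,2)=2/11: -0.1818 × log₂(0.1818) = 0.4472
H(X,Y) = 2.9635 bits


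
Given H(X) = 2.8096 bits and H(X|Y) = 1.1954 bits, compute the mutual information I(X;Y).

I(X;Y) = H(X) - H(X|Y)
I(X;Y) = 2.8096 - 1.1954 = 1.6142 bits


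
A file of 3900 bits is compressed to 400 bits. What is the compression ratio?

Compression ratio = Original / Compressed
= 3900 / 400 = 9.75:1


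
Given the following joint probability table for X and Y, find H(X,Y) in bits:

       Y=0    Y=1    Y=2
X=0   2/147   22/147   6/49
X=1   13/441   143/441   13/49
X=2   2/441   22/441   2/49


H(X,Y) = -Σ p(x,y) log₂ p(x,y)
  p(0,0)=2/147: -0.0136 × log₂(0.0136) = 0.0843
  p(0,1)=22/147: -0.1497 × log₂(0.1497) = 0.4101
  p(0,2)=6/49: -0.1224 × log₂(0.1224) = 0.3710
  p(1,0)=13/441: -0.0295 × log₂(0.0295) = 0.1499
  p(1,1)=143/441: -0.3243 × log₂(0.3243) = 0.5269
  p(1,2)=13/49: -0.2653 × log₂(0.2653) = 0.5079
  p(2,0)=2/441: -0.0045 × log₂(0.0045) = 0.0353
  p(2,1)=22/441: -0.0499 × log₂(0.0499) = 0.2158
  p(2,2)=2/49: -0.0408 × log₂(0.0408) = 0.1884
H(X,Y) = 2.4895 bits


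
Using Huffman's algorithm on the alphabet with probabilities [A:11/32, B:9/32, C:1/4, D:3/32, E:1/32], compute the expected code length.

Huffman tree construction:
Combine smallest probabilities repeatedly
Resulting codes:
  A: 11 (length 2)
  B: 10 (length 2)
  C: 01 (length 2)
  D: 001 (length 3)
  E: 000 (length 3)
Average length = Σ p(s) × length(s) = 2.1250 bits


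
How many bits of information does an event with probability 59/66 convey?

Information content I(x) = -log₂(p(x))
I = -log₂(59/66) = -log₂(0.8939)
I = 0.1618 bits


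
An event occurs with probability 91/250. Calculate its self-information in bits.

Information content I(x) = -log₂(p(x))
I = -log₂(91/250) = -log₂(0.3640)
I = 1.4580 bits


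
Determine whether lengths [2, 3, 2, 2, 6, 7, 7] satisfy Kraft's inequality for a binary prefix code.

Kraft inequality: Σ 2^(-l_i) ≤ 1 for prefix-free code
Calculating: 2^(-2) + 2^(-3) + 2^(-2) + 2^(-2) + 2^(-6) + 2^(-7) + 2^(-7)
= 0.25 + 0.125 + 0.25 + 0.25 + 0.015625 + 0.0078125 + 0.0078125
= 0.9062
Since 0.9062 ≤ 1, prefix-free code exists


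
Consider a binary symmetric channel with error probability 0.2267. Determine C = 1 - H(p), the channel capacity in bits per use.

For BSC with error probability p:
C = 1 - H(p) where H(p) is binary entropy
H(0.2267) = -0.2267 × log₂(0.2267) - 0.7733 × log₂(0.7733)
H(p) = 0.7722
C = 1 - 0.7722 = 0.2278 bits/use


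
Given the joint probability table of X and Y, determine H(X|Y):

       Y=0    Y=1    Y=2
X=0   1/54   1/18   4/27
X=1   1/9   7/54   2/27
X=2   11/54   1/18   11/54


H(X|Y) = Σ_y p(y) H(X|Y=y)
  p(Y=0) = 1/3, H(X|Y=0) = 1.1942
  p(Y=1) = 13/54, H(X|Y=1) = 1.4573
  p(Y=2) = 23/54, H(X|Y=2) = 1.4777
H(X|Y) = 0.3333×1.1942 + 0.2407×1.4573 + 0.4259×1.4777 = 1.3783 bits


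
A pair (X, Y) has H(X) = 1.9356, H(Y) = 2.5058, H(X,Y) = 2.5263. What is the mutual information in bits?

I(X;Y) = H(X) + H(Y) - H(X,Y)
I(X;Y) = 1.9356 + 2.5058 - 2.5263 = 1.9151 bits


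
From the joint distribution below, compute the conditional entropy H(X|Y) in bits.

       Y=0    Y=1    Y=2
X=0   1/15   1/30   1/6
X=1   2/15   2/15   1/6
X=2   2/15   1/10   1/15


H(X|Y) = Σ_y p(y) H(X|Y=y)
  p(Y=0) = 1/3, H(X|Y=0) = 1.5219
  p(Y=1) = 4/15, H(X|Y=1) = 1.4056
  p(Y=2) = 2/5, H(X|Y=2) = 1.4834
H(X|Y) = 0.3333×1.5219 + 0.2667×1.4056 + 0.4000×1.4834 = 1.4755 bits


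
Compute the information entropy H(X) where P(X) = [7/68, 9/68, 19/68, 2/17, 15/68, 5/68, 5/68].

H(X) = -Σ p(x) log₂ p(x)
  -7/68 × log₂(7/68) = 0.3377
  -9/68 × log₂(9/68) = 0.3861
  -19/68 × log₂(19/68) = 0.5140
  -2/17 × log₂(2/17) = 0.3632
  -15/68 × log₂(15/68) = 0.4810
  -5/68 × log₂(5/68) = 0.2769
  -5/68 × log₂(5/68) = 0.2769
H(X) = 2.6358 bits


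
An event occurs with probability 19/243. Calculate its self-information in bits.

Information content I(x) = -log₂(p(x))
I = -log₂(19/243) = -log₂(0.0782)
I = 3.6769 bits


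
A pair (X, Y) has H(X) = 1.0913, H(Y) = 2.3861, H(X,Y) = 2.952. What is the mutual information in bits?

I(X;Y) = H(X) + H(Y) - H(X,Y)
I(X;Y) = 1.0913 + 2.3861 - 2.952 = 0.5254 bits


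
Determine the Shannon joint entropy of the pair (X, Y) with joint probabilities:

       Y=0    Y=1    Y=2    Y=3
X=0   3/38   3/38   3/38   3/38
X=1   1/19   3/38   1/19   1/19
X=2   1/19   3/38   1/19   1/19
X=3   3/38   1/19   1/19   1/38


H(X,Y) = -Σ p(x,y) log₂ p(x,y)
  p(0,0)=3/38: -0.0789 × log₂(0.0789) = 0.2892
  p(0,1)=3/38: -0.0789 × log₂(0.0789) = 0.2892
  p(0,2)=3/38: -0.0789 × log₂(0.0789) = 0.2892
  p(0,3)=3/38: -0.0789 × log₂(0.0789) = 0.2892
  p(1,0)=1/19: -0.0526 × log₂(0.0526) = 0.2236
  p(1,1)=3/38: -0.0789 × log₂(0.0789) = 0.2892
  p(1,2)=1/19: -0.0526 × log₂(0.0526) = 0.2236
  p(1,3)=1/19: -0.0526 × log₂(0.0526) = 0.2236
  p(2,0)=1/19: -0.0526 × log₂(0.0526) = 0.2236
  p(2,1)=3/38: -0.0789 × log₂(0.0789) = 0.2892
  p(2,2)=1/19: -0.0526 × log₂(0.0526) = 0.2236
  p(2,3)=1/19: -0.0526 × log₂(0.0526) = 0.2236
  p(3,0)=3/38: -0.0789 × log₂(0.0789) = 0.2892
  p(3,1)=1/19: -0.0526 × log₂(0.0526) = 0.2236
  p(3,2)=1/19: -0.0526 × log₂(0.0526) = 0.2236
  p(3,3)=1/38: -0.0263 × log₂(0.0263) = 0.1381
H(X,Y) = 3.9510 bits


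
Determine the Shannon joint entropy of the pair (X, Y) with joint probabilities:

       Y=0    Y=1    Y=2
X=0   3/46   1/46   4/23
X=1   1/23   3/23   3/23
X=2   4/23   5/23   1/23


H(X,Y) = -Σ p(x,y) log₂ p(x,y)
  p(0,0)=3/46: -0.0652 × log₂(0.0652) = 0.2569
  p(0,1)=1/46: -0.0217 × log₂(0.0217) = 0.1201
  p(0,2)=4/23: -0.1739 × log₂(0.1739) = 0.4389
  p(1,0)=1/23: -0.0435 × log₂(0.0435) = 0.1967
  p(1,1)=3/23: -0.1304 × log₂(0.1304) = 0.3833
  p(1,2)=3/23: -0.1304 × log₂(0.1304) = 0.3833
  p(2,0)=4/23: -0.1739 × log₂(0.1739) = 0.4389
  p(2,1)=5/23: -0.2174 × log₂(0.2174) = 0.4786
  p(2,2)=1/23: -0.0435 × log₂(0.0435) = 0.1967
H(X,Y) = 2.8933 bits


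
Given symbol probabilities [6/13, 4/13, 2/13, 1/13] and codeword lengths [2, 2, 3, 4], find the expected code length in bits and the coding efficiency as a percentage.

Average length L = Σ p_i × l_i = 2.3077 bits
Entropy H = 1.7381 bits
Efficiency η = H/L × 100% = 75.32%


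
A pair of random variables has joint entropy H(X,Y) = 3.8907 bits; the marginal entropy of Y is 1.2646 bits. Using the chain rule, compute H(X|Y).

Chain rule: H(X,Y) = H(X|Y) + H(Y)
H(X|Y) = H(X,Y) - H(Y) = 3.8907 - 1.2646 = 2.6261 bits


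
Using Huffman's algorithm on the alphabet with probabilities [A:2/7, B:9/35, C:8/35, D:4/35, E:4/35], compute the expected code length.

Huffman tree construction:
Combine smallest probabilities repeatedly
Resulting codes:
  A: 11 (length 2)
  B: 10 (length 2)
  C: 00 (length 2)
  D: 010 (length 3)
  E: 011 (length 3)
Average length = Σ p(s) × length(s) = 2.2286 bits


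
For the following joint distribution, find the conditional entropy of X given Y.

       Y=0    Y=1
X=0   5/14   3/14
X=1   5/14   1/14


H(X|Y) = Σ_y p(y) H(X|Y=y)
  p(Y=0) = 5/7, H(X|Y=0) = 1.0000
  p(Y=1) = 2/7, H(X|Y=1) = 0.8113
H(X|Y) = 0.7143×1.0000 + 0.2857×0.8113 = 0.9461 bits


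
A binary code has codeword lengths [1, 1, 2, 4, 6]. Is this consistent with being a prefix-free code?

Kraft inequality: Σ 2^(-l_i) ≤ 1 for prefix-free code
Calculating: 2^(-1) + 2^(-1) + 2^(-2) + 2^(-4) + 2^(-6)
= 0.5 + 0.5 + 0.25 + 0.0625 + 0.015625
= 1.3281
Since 1.3281 > 1, prefix-free code does not exist


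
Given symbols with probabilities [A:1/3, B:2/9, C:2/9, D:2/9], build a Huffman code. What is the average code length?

Huffman tree construction:
Combine smallest probabilities repeatedly
Resulting codes:
  A: 11 (length 2)
  B: 00 (length 2)
  C: 01 (length 2)
  D: 10 (length 2)
Average length = Σ p(s) × length(s) = 2.0000 bits


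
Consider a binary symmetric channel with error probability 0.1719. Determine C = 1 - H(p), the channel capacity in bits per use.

For BSC with error probability p:
C = 1 - H(p) where H(p) is binary entropy
H(0.1719) = -0.1719 × log₂(0.1719) - 0.8281 × log₂(0.8281)
H(p) = 0.6620
C = 1 - 0.6620 = 0.3380 bits/use


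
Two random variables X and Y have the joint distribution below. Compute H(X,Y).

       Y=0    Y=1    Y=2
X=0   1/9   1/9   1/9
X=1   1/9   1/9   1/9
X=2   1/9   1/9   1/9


H(X,Y) = -Σ p(x,y) log₂ p(x,y)
  p(0,0)=1/9: -0.1111 × log₂(0.1111) = 0.3522
  p(0,1)=1/9: -0.1111 × log₂(0.1111) = 0.3522
  p(0,2)=1/9: -0.1111 × log₂(0.1111) = 0.3522
  p(1,0)=1/9: -0.1111 × log₂(0.1111) = 0.3522
  p(1,1)=1/9: -0.1111 × log₂(0.1111) = 0.3522
  p(1,2)=1/9: -0.1111 × log₂(0.1111) = 0.3522
  p(2,0)=1/9: -0.1111 × log₂(0.1111) = 0.3522
  p(2,1)=1/9: -0.1111 × log₂(0.1111) = 0.3522
  p(2,2)=1/9: -0.1111 × log₂(0.1111) = 0.3522
H(X,Y) = 3.1699 bits


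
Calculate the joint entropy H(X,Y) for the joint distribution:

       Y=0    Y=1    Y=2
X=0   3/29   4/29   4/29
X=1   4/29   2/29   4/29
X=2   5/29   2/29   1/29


H(X,Y) = -Σ p(x,y) log₂ p(x,y)
  p(0,0)=3/29: -0.1034 × log₂(0.1034) = 0.3386
  p(0,1)=4/29: -0.1379 × log₂(0.1379) = 0.3942
  p(0,2)=4/29: -0.1379 × log₂(0.1379) = 0.3942
  p(1,0)=4/29: -0.1379 × log₂(0.1379) = 0.3942
  p(1,1)=2/29: -0.0690 × log₂(0.0690) = 0.2661
  p(1,2)=4/29: -0.1379 × log₂(0.1379) = 0.3942
  p(2,0)=5/29: -0.1724 × log₂(0.1724) = 0.4373
  p(2,1)=2/29: -0.0690 × log₂(0.0690) = 0.2661
  p(2,2)=1/29: -0.0345 × log₂(0.0345) = 0.1675
H(X,Y) = 3.0523 bits


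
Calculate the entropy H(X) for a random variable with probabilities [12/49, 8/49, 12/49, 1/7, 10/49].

H(X) = -Σ p(x) log₂ p(x)
  -12/49 × log₂(12/49) = 0.4971
  -8/49 × log₂(8/49) = 0.4269
  -12/49 × log₂(12/49) = 0.4971
  -1/7 × log₂(1/7) = 0.4011
  -10/49 × log₂(10/49) = 0.4679
H(X) = 2.2900 bits


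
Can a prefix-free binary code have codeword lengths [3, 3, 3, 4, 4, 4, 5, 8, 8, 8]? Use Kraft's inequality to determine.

Kraft inequality: Σ 2^(-l_i) ≤ 1 for prefix-free code
Calculating: 2^(-3) + 2^(-3) + 2^(-3) + 2^(-4) + 2^(-4) + 2^(-4) + 2^(-5) + 2^(-8) + 2^(-8) + 2^(-8)
= 0.125 + 0.125 + 0.125 + 0.0625 + 0.0625 + 0.0625 + 0.03125 + 0.00390625 + 0.00390625 + 0.00390625
= 0.6055
Since 0.6055 ≤ 1, prefix-free code exists


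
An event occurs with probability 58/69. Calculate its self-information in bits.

Information content I(x) = -log₂(p(x))
I = -log₂(58/69) = -log₂(0.8406)
I = 0.2505 bits
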